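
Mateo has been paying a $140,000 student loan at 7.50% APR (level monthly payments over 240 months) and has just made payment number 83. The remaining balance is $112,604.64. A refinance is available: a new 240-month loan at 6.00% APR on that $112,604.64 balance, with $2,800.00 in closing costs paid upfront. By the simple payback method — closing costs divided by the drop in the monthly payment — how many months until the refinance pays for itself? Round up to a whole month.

9 months

Current payment = 140,000 × 7.5%/12 / (1 − (1+0.0062500)^−240) = $1,127.83.
Refinanced payment = 112,604.64 × 0.0050000 / (1 − (1+0.0050000)^−240) = $806.73.
Monthly savings = $1,127.83 − $806.73 = $321.10.
Break-even = $2,800.00 / $321.10 = 8.72 → 9 months.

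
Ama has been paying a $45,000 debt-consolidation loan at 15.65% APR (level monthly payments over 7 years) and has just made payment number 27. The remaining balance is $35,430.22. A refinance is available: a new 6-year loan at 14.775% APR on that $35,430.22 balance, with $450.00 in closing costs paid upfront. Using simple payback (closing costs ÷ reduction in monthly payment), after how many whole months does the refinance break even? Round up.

Current payment = 45,000 × 15.65%/12 / (1 − (1+0.0130417)^−84) = $884.85.
Refinanced payment = 35,430.22 × 0.0123125 / (1 − (1+0.0123125)^−72) = $744.85.
Monthly savings = $884.85 − $744.85 = $140.00.
Break-even = $450.00 / $140.00 = 3.21 → 4 months.

4 months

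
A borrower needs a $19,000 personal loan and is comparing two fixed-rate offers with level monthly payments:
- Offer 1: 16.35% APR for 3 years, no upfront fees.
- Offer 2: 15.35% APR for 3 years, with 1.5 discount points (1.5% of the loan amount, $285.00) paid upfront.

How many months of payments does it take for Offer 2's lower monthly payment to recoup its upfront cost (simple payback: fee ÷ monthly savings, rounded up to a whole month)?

Offer 1: monthly rate = 16.35%/12 = 0.0136250; payment = 19,000 × 0.0136250 / (1 − (1+0.0136250)^−36) = $671.27.
Offer 2: monthly rate = 15.35%/12 = 0.0127917; payment = 19,000 × 0.0127917 / (1 − (1+0.0127917)^−36) = $661.90.
Monthly savings = $671.27 − $661.90 = $9.37.
Break-even = $285.00 / $9.37 = 30.42 → 31 months.

31 months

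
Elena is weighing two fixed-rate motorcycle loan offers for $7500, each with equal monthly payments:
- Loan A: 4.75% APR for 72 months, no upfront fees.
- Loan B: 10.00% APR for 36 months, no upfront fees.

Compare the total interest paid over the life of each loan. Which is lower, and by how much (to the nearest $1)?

Loan A by $78

Loan A: at 4.75% the monthly rate is 0.0039583, so the payment is 7,500 × 0.0039583 / (1 − 1.0039583^−72) = $119.92.
Total interest on Loan A = 72 × $119.92 − $7,500 = $1,134.24.
Loan B: at 10.00% the monthly rate is 0.0083333, so the payment is 7,500 × 0.0083333 / (1 − 1.0083333^−36) = $242.00.
Total interest on Loan B = 36 × $242.00 − $7,500 = $1,212.00.
Loan A is lower by $77.76.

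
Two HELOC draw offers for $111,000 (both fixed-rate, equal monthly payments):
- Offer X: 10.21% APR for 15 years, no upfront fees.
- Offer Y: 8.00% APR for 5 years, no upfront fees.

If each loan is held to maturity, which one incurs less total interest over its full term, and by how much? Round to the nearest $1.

Offer Y by $82,239

Offer X: at 10.21% the monthly rate is 0.0085083, so the payment is 111,000 × 0.0085083 / (1 − 1.0085083^−180) = $1,207.11.
Total interest on Offer X = 180 × $1,207.11 − $111,000 = $106,279.80.
Offer Y: at 8.00% the monthly rate is 0.0066667, so the payment is 111,000 × 0.0066667 / (1 − 1.0066667^−60) = $2,250.68.
Total interest on Offer Y = 60 × $2,250.68 − $111,000 = $24,040.80.
Offer Y is lower by $82,239.00.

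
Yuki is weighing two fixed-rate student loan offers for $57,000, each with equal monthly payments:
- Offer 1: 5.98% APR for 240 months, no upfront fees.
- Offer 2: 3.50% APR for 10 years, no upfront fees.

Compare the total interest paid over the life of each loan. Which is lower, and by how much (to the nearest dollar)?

Offer 2 by $30,212

Offer 1: monthly rate = 5.98%/12 = 0.0049833; payment = 57,000 × 0.0049833 / (1 − (1+0.0049833)^−240) = $407.71.
Total interest on Offer 1 = 240 × $407.71 − $57,000 = $40,850.40.
Offer 2: at 3.50% the monthly rate is 0.0029167, so the payment is 57,000 × 0.0029167 / (1 − 1.0029167^−120) = $563.65.
Total interest on Offer 2 = 120 × $563.65 − $57,000 = $10,638.00.
Offer 2 is lower by $30,212.40.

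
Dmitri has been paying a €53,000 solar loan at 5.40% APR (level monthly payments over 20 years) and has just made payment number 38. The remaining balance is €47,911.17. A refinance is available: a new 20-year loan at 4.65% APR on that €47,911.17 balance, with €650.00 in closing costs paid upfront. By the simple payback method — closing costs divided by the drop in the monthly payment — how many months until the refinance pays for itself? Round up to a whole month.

12 months

Current payment = 53,000 × 5.4%/12 / (1 − (1+0.0045000)^−240) = €361.59.
Refinanced payment = 47,911.17 × 0.0038750 / (1 − (1+0.0038750)^−240) = €307.00.
Monthly savings = €361.59 − €307.00 = €54.59.
Break-even = €650.00 / €54.59 = 11.91 → 12 months.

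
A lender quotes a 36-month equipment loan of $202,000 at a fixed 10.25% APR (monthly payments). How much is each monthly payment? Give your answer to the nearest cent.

$6,541.71

At 10.25% the monthly rate is 0.0085417, so the payment is 202,000 × 0.0085417 / (1 − 1.0085417^−36) = $6,541.71.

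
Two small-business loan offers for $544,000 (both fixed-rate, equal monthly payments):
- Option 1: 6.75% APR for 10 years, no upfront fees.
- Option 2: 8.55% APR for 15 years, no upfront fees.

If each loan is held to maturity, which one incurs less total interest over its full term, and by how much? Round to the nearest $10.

Option 1 by $217,560

Option 1: at 6.75% the monthly rate is 0.0056250, so the payment is 544,000 × 0.0056250 / (1 − 1.0056250^−120) = $6,246.43.
Total interest on Option 1 = 120 × $6,246.43 − $544,000 = $205,571.60.
Option 2: monthly rate = 8.55%/12 = 0.0071250; payment = 544,000 × 0.0071250 / (1 − (1+0.0071250)^−180) = $5,372.94.
Total interest on Option 2 = 180 × $5,372.94 − $544,000 = $423,129.20.
Option 1 is lower by $217,557.60.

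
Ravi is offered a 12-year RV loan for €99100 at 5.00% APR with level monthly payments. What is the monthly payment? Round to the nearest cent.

€916.57

Monthly rate = 5%/12 = 0.0041667; payment = 99,100 × 0.0041667 / (1 − (1+0.0041667)^−144) = €916.57.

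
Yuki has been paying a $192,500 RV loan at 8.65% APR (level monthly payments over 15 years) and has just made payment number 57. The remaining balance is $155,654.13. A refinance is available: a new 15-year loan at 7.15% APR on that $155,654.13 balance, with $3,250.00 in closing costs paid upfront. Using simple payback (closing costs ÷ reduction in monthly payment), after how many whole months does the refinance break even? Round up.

7 months

Current payment = 192,500 × 8.65%/12 / (1 − (1+0.0072083)^−180) = $1,912.59.
Refinanced payment = 155,654.13 × 0.0059583 / (1 − (1+0.0059583)^−180) = $1,412.15.
Monthly savings = $1,912.59 − $1,412.15 = $500.44.
Break-even = $3,250.00 / $500.44 = 6.49 → 7 months.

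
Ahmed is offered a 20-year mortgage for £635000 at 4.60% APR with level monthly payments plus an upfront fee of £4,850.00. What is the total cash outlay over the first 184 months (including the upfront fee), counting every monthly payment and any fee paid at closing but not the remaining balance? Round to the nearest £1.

£750,359

Monthly rate = 4.6%/12 = 0.0038333; payment = 635,000 × 0.0038333 / (1 − (1+0.0038333)^−240) = £4,051.68.
Total outlay = 184 × £4,051.68 + £4,850.00 = £750,359.12.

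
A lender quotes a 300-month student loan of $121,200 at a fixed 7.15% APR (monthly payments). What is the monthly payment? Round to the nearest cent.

$868.25

At 7.15% the monthly rate is 0.0059583, so the payment is 121,200 × 0.0059583 / (1 − 1.0059583^−300) = $868.25.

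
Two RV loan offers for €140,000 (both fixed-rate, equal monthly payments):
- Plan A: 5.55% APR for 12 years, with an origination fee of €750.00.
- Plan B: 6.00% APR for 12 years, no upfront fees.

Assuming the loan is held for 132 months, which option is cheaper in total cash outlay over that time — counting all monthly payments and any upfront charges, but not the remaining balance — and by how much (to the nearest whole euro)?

Plan A: at 5.55% the monthly rate is 0.0046250, so the payment is 140,000 × 0.0046250 / (1 − 1.0046250^−144) = €1,333.81.
Plan B: at 6.00% the monthly rate is 0.0050000, so the payment is 140,000 × 0.0050000 / (1 − 1.0050000^−144) = €1,366.19.
Over 132 months: Plan A costs 132 × €1,333.81 + €750.00 = €176,812.92; Plan B costs 132 × €1,366.19 = €180,337.08.
Plan A is cheaper by €180,337.08 − €176,812.92 = €3,524.16.

Plan A by €3,524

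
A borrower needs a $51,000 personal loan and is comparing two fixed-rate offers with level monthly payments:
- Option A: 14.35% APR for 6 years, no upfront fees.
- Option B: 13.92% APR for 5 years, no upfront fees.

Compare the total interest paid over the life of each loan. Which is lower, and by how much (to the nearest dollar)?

Option B by $5,280

Option A: monthly rate = 14.35%/12 = 0.0119583; payment = 51,000 × 0.0119583 / (1 − (1+0.0119583)^−72) = $1,060.47.
Total interest on Option A = 72 × $1,060.47 − $51,000 = $25,353.84.
Option B: monthly rate = 13.92%/12 = 0.0116000; payment = 51,000 × 0.0116000 / (1 − (1+0.0116000)^−60) = $1,184.57.
Total interest on Option B = 60 × $1,184.57 − $51,000 = $20,074.20.
Option B is lower by $5,279.64.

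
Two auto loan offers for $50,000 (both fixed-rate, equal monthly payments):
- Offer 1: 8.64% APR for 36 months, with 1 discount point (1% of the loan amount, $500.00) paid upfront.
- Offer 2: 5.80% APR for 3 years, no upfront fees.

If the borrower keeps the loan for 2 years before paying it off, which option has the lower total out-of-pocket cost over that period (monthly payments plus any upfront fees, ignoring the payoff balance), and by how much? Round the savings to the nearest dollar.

Offer 1: at 8.64% the monthly rate is 0.0072000, so the payment is 50,000 × 0.0072000 / (1 − 1.0072000^−36) = $1,581.62.
Offer 2: at 5.80% the monthly rate is 0.0048333, so the payment is 50,000 × 0.0048333 / (1 − 1.0048333^−36) = $1,516.57.
Over 24 months: Offer 1 costs 24 × $1,581.62 + $500.00 = $38,458.88; Offer 2 costs 24 × $1,516.57 = $36,397.68.
Offer 2 is cheaper by $38,458.88 − $36,397.68 = $2,061.20.

Offer 2 by $2,061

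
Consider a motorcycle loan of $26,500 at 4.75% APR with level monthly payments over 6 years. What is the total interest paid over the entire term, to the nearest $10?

$4,010

Monthly rate = 4.75%/12 = 0.0039583; payment = 26,500 × 0.0039583 / (1 − (1+0.0039583)^−72) = $423.71.
Total paid = 72 × $423.71 = $30,507.12; interest = $30,507.12 − $26,500 = $4,007.12.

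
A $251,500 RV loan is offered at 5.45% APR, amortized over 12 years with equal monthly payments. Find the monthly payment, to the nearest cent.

$2,383.28

Monthly rate = 5.45%/12 = 0.0045417; payment = 251,500 × 0.0045417 / (1 − (1+0.0045417)^−144) = $2,383.28.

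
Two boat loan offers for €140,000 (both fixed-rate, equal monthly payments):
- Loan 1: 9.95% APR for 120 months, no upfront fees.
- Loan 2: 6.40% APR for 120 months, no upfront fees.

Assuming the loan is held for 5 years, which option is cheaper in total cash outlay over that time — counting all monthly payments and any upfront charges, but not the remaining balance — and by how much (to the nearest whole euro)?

Loan 2 by €15,821

Loan 1: monthly rate = 9.95%/12 = 0.0082917; payment = 140,000 × 0.0082917 / (1 − (1+0.0082917)^−120) = €1,846.24.
Loan 2: at 6.40% the monthly rate is 0.0053333, so the payment is 140,000 × 0.0053333 / (1 − 1.0053333^−120) = €1,582.56.
Over 60 months: Loan 1 costs 60 × €1,846.24 = €110,774.40; Loan 2 costs 60 × €1,582.56 = €94,953.60.
Loan 2 is cheaper by €110,774.40 − €94,953.60 = €15,820.80.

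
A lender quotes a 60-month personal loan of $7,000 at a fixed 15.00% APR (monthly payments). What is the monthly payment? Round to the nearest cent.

Monthly rate = 15%/12 = 0.0125000; payment = 7,000 × 0.0125000 / (1 − (1+0.0125000)^−60) = $166.53.

$166.53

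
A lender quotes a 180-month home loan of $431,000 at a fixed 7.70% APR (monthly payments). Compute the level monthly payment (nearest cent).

$4,044.56

At 7.70% the monthly rate is 0.0064167, so the payment is 431,000 × 0.0064167 / (1 − 1.0064167^−180) = $4,044.56.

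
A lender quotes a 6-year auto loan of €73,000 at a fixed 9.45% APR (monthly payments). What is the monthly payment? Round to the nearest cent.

Monthly rate = 9.45%/12 = 0.0078750; payment = 73,000 × 0.0078750 / (1 − (1+0.0078750)^−72) = €1,332.23.

€1,332.23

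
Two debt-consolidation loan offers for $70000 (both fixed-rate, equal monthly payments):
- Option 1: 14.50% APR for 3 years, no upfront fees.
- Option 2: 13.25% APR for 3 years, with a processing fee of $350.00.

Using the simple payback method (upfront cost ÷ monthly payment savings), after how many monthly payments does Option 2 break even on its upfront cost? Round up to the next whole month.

9 months

Option 1: monthly rate = 14.5%/12 = 0.0120833; payment = 70,000 × 0.0120833 / (1 − (1+0.0120833)^−36) = $2,409.47.
Option 2: at 13.25% the monthly rate is 0.0110417, so the payment is 70,000 × 0.0110417 / (1 − 1.0110417^−36) = $2,367.01.
Monthly savings = $2,409.47 − $2,367.01 = $42.46.
Break-even = $350.00 / $42.46 = 8.24 → 9 months.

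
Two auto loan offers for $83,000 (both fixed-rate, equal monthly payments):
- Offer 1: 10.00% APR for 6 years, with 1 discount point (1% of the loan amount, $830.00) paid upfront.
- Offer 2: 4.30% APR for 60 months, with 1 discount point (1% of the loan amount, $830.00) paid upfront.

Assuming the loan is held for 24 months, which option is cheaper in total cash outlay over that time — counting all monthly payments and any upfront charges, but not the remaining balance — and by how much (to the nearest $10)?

Offer 1 by $50

Offer 1: monthly rate = 10%/12 = 0.0083333; payment = 83,000 × 0.0083333 / (1 − (1+0.0083333)^−72) = $1,537.64.
Offer 2: at 4.30% the monthly rate is 0.0035833, so the payment is 83,000 × 0.0035833 / (1 − 1.0035833^−60) = $1,539.83.
Over 24 months: Offer 1 costs 24 × $1,537.64 + $830.00 = $37,733.36; Offer 2 costs 24 × $1,539.83 + $830.00 = $37,785.92.
Offer 1 is cheaper by $37,785.92 − $37,733.36 = $52.56.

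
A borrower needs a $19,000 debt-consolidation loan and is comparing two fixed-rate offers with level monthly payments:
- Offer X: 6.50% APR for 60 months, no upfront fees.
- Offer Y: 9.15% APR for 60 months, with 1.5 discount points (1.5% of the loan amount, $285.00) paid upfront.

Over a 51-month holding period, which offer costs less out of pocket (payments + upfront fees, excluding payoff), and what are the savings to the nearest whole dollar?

Offer X: monthly rate = 6.5%/12 = 0.0054167; payment = 19,000 × 0.0054167 / (1 − (1+0.0054167)^−60) = $371.76.
Offer Y: at 9.15% the monthly rate is 0.0076250, so the payment is 19,000 × 0.0076250 / (1 − 1.0076250^−60) = $395.79.
Over 51 months: Offer X costs 51 × $371.76 = $18,959.76; Offer Y costs 51 × $395.79 + $285.00 = $20,470.29.
Offer X is cheaper by $20,470.29 − $18,959.76 = $1,510.53.

Offer X by $1,511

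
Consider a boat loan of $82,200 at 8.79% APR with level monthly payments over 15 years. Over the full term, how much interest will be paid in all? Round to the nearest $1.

Monthly rate = 8.79%/12 = 0.0073250; payment = 82,200 × 0.0073250 / (1 − (1+0.0073250)^−180) = $823.49.
Total paid = 180 × $823.49 = $148,228.20; interest = $148,228.20 − $82,200 = $66,028.20.

$66,028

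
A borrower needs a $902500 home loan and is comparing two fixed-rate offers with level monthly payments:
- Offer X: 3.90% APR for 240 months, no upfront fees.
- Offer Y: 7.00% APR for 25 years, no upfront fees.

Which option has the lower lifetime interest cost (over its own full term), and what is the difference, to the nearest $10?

Offer X: monthly rate = 3.9%/12 = 0.0032500; payment = 902,500 × 0.0032500 / (1 − (1+0.0032500)^−240) = $5,421.53.
Total interest on Offer X = 240 × $5,421.53 − $902,500 = $398,667.20.
Offer Y: monthly rate = 7%/12 = 0.0058333; payment = 902,500 × 0.0058333 / (1 − (1+0.0058333)^−300) = $6,378.68.
Total interest on Offer Y = 300 × $6,378.68 − $902,500 = $1,011,104.00.
Offer X is lower by $612,436.80.

Offer X by $612,440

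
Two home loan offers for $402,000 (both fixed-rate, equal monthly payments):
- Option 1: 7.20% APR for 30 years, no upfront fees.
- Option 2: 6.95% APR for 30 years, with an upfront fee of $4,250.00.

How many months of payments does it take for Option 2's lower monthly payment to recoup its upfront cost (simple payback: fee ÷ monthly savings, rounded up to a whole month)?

63 months

Option 1: at 7.20% the monthly rate is 0.0060000, so the payment is 402,000 × 0.0060000 / (1 − 1.0060000^−360) = $2,728.73.
Option 2: at 6.95% the monthly rate is 0.0057917, so the payment is 402,000 × 0.0057917 / (1 − 1.0057917^−360) = $2,661.03.
Monthly savings = $2,728.73 − $2,661.03 = $67.70.
Break-even = $4,250.00 / $67.70 = 62.78 → 63 months.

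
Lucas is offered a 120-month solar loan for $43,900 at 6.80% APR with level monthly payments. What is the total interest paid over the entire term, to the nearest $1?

$16,724

Monthly rate = 6.8%/12 = 0.0056667; payment = 43,900 × 0.0056667 / (1 − (1+0.0056667)^−120) = $505.20.
Total paid = 120 × $505.20 = $60,624.00; interest = $60,624.00 − $43,900 = $16,724.00.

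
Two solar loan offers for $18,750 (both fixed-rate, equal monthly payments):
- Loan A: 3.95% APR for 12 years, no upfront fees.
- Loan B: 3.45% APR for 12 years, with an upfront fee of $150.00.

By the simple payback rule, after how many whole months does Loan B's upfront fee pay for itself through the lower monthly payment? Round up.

Loan A: at 3.95% the monthly rate is 0.0032917, so the payment is 18,750 × 0.0032917 / (1 − 1.0032917^−144) = $163.71.
Loan B: at 3.45% the monthly rate is 0.0028750, so the payment is 18,750 × 0.0028750 / (1 − 1.0028750^−144) = $159.20.
Monthly savings = $163.71 − $159.20 = $4.51.
Break-even = $150.00 / $4.51 = 33.26 → 34 months.

34 months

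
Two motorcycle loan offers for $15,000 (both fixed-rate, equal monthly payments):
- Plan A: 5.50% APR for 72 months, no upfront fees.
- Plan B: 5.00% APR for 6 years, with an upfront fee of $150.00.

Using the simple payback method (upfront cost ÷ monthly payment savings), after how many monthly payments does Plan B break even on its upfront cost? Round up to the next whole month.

43 months

Plan A: at 5.50% the monthly rate is 0.0045833, so the payment is 15,000 × 0.0045833 / (1 − 1.0045833^−72) = $245.07.
Plan B: monthly rate = 5%/12 = 0.0041667; payment = 15,000 × 0.0041667 / (1 − (1+0.0041667)^−72) = $241.57.
Monthly savings = $245.07 − $241.57 = $3.50.
Break-even = $150.00 / $3.50 = 42.86 → 43 months.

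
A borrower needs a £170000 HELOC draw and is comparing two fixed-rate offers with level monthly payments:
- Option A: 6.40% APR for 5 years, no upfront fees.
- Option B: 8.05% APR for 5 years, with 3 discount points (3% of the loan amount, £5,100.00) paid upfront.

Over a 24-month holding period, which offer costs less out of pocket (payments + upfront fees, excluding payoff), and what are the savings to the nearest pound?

Option A by £8,286

Option A: at 6.40% the monthly rate is 0.0053333, so the payment is 170,000 × 0.0053333 / (1 − 1.0053333^−60) = £3,318.29.
Option B: monthly rate = 8.05%/12 = 0.0067083; payment = 170,000 × 0.0067083 / (1 − (1+0.0067083)^−60) = £3,451.06.
Over 24 months: Option A costs 24 × £3,318.29 = £79,638.96; Option B costs 24 × £3,451.06 + £5,100.00 = £87,925.44.
Option A is cheaper by £87,925.44 − £79,638.96 = £8,286.48.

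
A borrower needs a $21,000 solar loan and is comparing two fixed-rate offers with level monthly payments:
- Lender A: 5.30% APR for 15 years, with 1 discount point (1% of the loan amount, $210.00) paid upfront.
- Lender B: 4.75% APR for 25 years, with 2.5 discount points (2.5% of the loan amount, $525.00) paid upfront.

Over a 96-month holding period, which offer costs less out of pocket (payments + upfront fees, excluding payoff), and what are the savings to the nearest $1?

Lender B by $4,451

Lender A: at 5.30% the monthly rate is 0.0044167, so the payment is 21,000 × 0.0044167 / (1 − 1.0044167^−180) = $169.37.
Lender B: monthly rate = 4.75%/12 = 0.0039583; payment = 21,000 × 0.0039583 / (1 − (1+0.0039583)^−300) = $119.72.
Over 96 months: Lender A costs 96 × $169.37 + $210.00 = $16,469.52; Lender B costs 96 × $119.72 + $525.00 = $12,018.12.
Lender B is cheaper by $16,469.52 − $12,018.12 = $4,451.40.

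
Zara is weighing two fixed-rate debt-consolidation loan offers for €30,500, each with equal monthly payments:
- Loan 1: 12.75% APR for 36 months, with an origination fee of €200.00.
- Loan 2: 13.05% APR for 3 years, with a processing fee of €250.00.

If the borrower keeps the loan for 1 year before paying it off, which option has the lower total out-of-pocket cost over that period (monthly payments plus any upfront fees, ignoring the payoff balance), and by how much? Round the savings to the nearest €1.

Loan 1 by €103

Loan 1: at 12.75% the monthly rate is 0.0106250, so the payment is 30,500 × 0.0106250 / (1 − 1.0106250^−36) = €1,024.00.
Loan 2: at 13.05% the monthly rate is 0.0108750, so the payment is 30,500 × 0.0108750 / (1 − 1.0108750^−36) = €1,028.40.
Over 12 months: Loan 1 costs 12 × €1,024.00 + €200.00 = €12,488.00; Loan 2 costs 12 × €1,028.40 + €250.00 = €12,590.80.
Loan 1 is cheaper by €12,590.80 − €12,488.00 = €102.80.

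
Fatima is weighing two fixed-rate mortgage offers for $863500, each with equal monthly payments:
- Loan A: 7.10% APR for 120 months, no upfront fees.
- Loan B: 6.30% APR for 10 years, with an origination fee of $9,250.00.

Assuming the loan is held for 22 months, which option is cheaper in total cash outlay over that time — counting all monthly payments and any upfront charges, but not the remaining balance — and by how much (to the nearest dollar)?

Loan A: monthly rate = 7.1%/12 = 0.0059167; payment = 863,500 × 0.0059167 / (1 − (1+0.0059167)^−120) = $10,070.53.
Loan B: monthly rate = 6.3%/12 = 0.0052500; payment = 863,500 × 0.0052500 / (1 − (1+0.0052500)^−120) = $9,717.23.
Over 22 months: Loan A costs 22 × $10,070.53 = $221,551.66; Loan B costs 22 × $9,717.23 + $9,250.00 = $223,029.06.
Loan A is cheaper by $223,029.06 − $221,551.66 = $1,477.40.

Loan A by $1,477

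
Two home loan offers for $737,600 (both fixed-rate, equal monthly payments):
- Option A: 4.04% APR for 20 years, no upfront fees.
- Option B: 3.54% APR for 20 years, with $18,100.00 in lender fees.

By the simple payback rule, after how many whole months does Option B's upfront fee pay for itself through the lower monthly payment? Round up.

95 months

Option A: monthly rate = 4.04%/12 = 0.0033667; payment = 737,600 × 0.0033667 / (1 − (1+0.0033667)^−240) = $4,485.27.
Option B: monthly rate = 3.54%/12 = 0.0029500; payment = 737,600 × 0.0029500 / (1 − (1+0.0029500)^−240) = $4,292.96.
Monthly savings = $4,485.27 − $4,292.96 = $192.31.
Break-even = $18,100.00 / $192.31 = 94.12 → 95 months.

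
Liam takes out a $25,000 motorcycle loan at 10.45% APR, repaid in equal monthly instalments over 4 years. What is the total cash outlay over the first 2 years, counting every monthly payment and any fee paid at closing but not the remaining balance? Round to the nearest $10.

$15,350

Monthly rate = 10.45%/12 = 0.0087083; payment = 25,000 × 0.0087083 / (1 − (1+0.0087083)^−48) = $639.48.
Total outlay = 24 × $639.48 = $15,347.52.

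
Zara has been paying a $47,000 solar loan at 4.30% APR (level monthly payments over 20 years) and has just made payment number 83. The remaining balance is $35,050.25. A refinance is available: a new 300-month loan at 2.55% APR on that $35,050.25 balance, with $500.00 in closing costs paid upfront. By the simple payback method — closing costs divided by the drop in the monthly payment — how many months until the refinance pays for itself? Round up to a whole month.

Current payment = 47,000 × 4.3%/12 / (1 − (1+0.0035833)^−240) = $292.30.
Refinanced payment = 35,050.25 × 0.0021250 / (1 − (1+0.0021250)^−300) = $158.13.
Monthly savings = $292.30 − $158.13 = $134.17.
Break-even = $500.00 / $134.17 = 3.73 → 4 months.

4 months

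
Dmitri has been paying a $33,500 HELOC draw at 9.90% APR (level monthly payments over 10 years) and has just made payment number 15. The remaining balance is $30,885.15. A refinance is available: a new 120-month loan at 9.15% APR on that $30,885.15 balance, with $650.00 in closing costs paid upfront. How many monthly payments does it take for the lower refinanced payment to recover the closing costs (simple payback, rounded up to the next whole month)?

Current payment = 33,500 × 9.9%/12 / (1 − (1+0.0082500)^−120) = $440.85.
Refinanced payment = 30,885.15 × 0.0076250 / (1 − (1+0.0076250)^−120) = $393.75.
Monthly savings = $440.85 − $393.75 = $47.10.
Break-even = $650.00 / $47.10 = 13.80 → 14 months.

14 months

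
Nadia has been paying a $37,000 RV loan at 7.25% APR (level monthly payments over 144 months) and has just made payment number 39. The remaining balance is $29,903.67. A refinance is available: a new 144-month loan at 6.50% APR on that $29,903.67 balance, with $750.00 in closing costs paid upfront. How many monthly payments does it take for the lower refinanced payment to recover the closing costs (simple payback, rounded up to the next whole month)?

9 months

Current payment = 37,000 × 7.25%/12 / (1 − (1+0.0060417)^−144) = $385.45.
Refinanced payment = 29,903.67 × 0.0054167 / (1 − (1+0.0054167)^−144) = $299.61.
Monthly savings = $385.45 − $299.61 = $85.84.
Break-even = $750.00 / $85.84 = 8.74 → 9 months.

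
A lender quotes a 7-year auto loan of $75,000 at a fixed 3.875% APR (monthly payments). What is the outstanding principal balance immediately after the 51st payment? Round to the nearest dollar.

$31,906

With monthly rate i = 3.875%/12 = 0.0032292, the balance after k of n payments is P · [(1+i)^n − (1+i)^k] / [(1+i)^n − 1].
(1+0.0032292)^84 = 1.31102986 and (1+0.0032292)^51 = 1.17871183, so the balance is 75,000 × (1.31102986 − 1.17871183) / (1.31102986 − 1) = $31,906.43.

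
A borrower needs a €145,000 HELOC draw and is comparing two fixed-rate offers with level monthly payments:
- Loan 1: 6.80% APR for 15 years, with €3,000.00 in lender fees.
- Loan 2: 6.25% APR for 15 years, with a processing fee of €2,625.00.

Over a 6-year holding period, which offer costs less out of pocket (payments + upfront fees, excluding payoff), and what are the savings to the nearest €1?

Loan 1: monthly rate = 6.8%/12 = 0.0056667; payment = 145,000 × 0.0056667 / (1 − (1+0.0056667)^−180) = €1,287.14.
Loan 2: monthly rate = 6.25%/12 = 0.0052083; payment = 145,000 × 0.0052083 / (1 − (1+0.0052083)^−180) = €1,243.26.
Over 72 months: Loan 1 costs 72 × €1,287.14 + €3,000.00 = €95,674.08; Loan 2 costs 72 × €1,243.26 + €2,625.00 = €92,139.72.
Loan 2 is cheaper by €95,674.08 − €92,139.72 = €3,534.36.

Loan 2 by €3,534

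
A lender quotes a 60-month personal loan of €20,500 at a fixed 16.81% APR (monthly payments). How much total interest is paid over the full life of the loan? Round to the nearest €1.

€9,943

Monthly rate = 16.81%/12 = 0.0140083; payment = 20,500 × 0.0140083 / (1 − (1+0.0140083)^−60) = €507.39.
Total paid = 60 × €507.39 = €30,443.40; interest = €30,443.40 − €20,500 = €9,943.40.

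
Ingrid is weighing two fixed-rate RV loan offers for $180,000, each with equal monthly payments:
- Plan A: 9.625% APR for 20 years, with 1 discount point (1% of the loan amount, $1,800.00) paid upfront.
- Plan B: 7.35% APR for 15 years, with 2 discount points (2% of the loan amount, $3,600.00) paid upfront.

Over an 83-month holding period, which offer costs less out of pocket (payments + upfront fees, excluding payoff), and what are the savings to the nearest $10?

Plan B by $1,460

Plan A: monthly rate = 9.625%/12 = 0.0080208; payment = 180,000 × 0.0080208 / (1 − (1+0.0080208)^−240) = $1,692.56.
Plan B: at 7.35% the monthly rate is 0.0061250, so the payment is 180,000 × 0.0061250 / (1 − 1.0061250^−180) = $1,653.32.
Over 83 months: Plan A costs 83 × $1,692.56 + $1,800.00 = $142,282.48; Plan B costs 83 × $1,653.32 + $3,600.00 = $140,825.56.
Plan B is cheaper by $142,282.48 − $140,825.56 = $1,456.92.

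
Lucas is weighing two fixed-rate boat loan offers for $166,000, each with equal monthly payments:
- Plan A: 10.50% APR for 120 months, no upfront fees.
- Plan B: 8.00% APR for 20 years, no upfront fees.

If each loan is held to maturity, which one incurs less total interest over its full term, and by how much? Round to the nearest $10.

Plan A: monthly rate = 10.5%/12 = 0.0087500; payment = 166,000 × 0.0087500 / (1 − (1+0.0087500)^−120) = $2,239.92.
Total interest on Plan A = 120 × $2,239.92 − $166,000 = $102,790.40.
Plan B: monthly rate = 8%/12 = 0.0066667; payment = 166,000 × 0.0066667 / (1 − (1+0.0066667)^−240) = $1,388.49.
Total interest on Plan B = 240 × $1,388.49 − $166,000 = $167,237.60.
Plan A is lower by $64,447.20.

Plan A by $64,450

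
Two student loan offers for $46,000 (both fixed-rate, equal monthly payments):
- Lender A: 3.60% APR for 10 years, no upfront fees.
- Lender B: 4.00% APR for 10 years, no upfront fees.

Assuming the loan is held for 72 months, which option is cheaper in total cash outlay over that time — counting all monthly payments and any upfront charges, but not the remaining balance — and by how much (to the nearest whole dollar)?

Lender A by $626

Lender A: at 3.60% the monthly rate is 0.0030000, so the payment is 46,000 × 0.0030000 / (1 − 1.0030000^−120) = $457.03.
Lender B: monthly rate = 4%/12 = 0.0033333; payment = 46,000 × 0.0033333 / (1 − (1+0.0033333)^−120) = $465.73.
Over 72 months: Lender A costs 72 × $457.03 = $32,906.16; Lender B costs 72 × $465.73 = $33,532.56.
Lender A is cheaper by $33,532.56 − $32,906.16 = $626.40.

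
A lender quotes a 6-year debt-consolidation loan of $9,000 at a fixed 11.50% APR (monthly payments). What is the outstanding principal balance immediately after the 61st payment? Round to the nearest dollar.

With monthly rate i = 11.5%/12 = 0.0095833, the balance after k of n payments is P · [(1+i)^n − (1+i)^k] / [(1+i)^n − 1].
(1+0.0095833)^72 = 1.98717637 and (1+0.0095833)^61 = 1.78925615, so the balance is 9,000 × (1.98717637 − 1.78925615) / (1.98717637 − 1) = $1,804.42.

$1,804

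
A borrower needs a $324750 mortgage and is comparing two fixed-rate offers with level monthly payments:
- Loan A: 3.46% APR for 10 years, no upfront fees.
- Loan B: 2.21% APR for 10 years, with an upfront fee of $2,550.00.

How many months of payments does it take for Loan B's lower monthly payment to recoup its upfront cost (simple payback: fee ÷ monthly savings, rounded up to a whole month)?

Loan A: monthly rate = 3.46%/12 = 0.0028833; payment = 324,750 × 0.0028833 / (1 − (1+0.0028833)^−120) = $3,205.24.
Loan B: at 2.21% the monthly rate is 0.0018417, so the payment is 324,750 × 0.0018417 / (1 − 1.0018417^−120) = $3,018.78.
Monthly savings = $3,205.24 − $3,018.78 = $186.46.
Break-even = $2,550.00 / $186.46 = 13.68 → 14 months.

14 months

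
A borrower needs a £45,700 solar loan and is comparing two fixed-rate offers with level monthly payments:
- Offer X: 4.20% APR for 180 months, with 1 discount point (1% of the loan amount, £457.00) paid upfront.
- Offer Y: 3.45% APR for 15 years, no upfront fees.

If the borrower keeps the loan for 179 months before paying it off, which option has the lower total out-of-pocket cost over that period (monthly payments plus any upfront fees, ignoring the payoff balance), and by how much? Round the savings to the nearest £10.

Offer Y by £3,510

Offer X: at 4.20% the monthly rate is 0.0035000, so the payment is 45,700 × 0.0035000 / (1 − 1.0035000^−180) = £342.64.
Offer Y: monthly rate = 3.45%/12 = 0.0028750; payment = 45,700 × 0.0028750 / (1 − (1+0.0028750)^−180) = £325.58.
Over 179 months: Offer X costs 179 × £342.64 + £457.00 = £61,789.56; Offer Y costs 179 × £325.58 = £58,278.82.
Offer Y is cheaper by £61,789.56 − £58,278.82 = £3,510.74.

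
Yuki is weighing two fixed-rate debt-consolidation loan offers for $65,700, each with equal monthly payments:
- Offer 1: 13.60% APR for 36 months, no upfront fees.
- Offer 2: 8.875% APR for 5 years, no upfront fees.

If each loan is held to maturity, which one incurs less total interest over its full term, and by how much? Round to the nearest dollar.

Offer 1 by $1,212

Offer 1: at 13.60% the monthly rate is 0.0113333, so the payment is 65,700 × 0.0113333 / (1 − 1.0113333^−36) = $2,232.73.
Total interest on Offer 1 = 36 × $2,232.73 − $65,700 = $14,678.28.
Offer 2: at 8.875% the monthly rate is 0.0073958, so the payment is 65,700 × 0.0073958 / (1 − 1.0073958^−60) = $1,359.84.
Total interest on Offer 2 = 60 × $1,359.84 − $65,700 = $15,890.40.
Offer 1 is lower by $1,212.12.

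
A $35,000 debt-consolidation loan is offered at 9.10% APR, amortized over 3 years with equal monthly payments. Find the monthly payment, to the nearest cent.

$1,114.62

Monthly rate = 9.1%/12 = 0.0075833; payment = 35,000 × 0.0075833 / (1 − (1+0.0075833)^−36) = $1,114.62.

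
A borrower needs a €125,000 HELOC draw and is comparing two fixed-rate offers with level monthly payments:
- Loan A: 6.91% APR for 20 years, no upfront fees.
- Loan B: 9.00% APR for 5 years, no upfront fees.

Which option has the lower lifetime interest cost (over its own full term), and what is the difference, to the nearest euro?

Loan A: at 6.91% the monthly rate is 0.0057583, so the payment is 125,000 × 0.0057583 / (1 − 1.0057583^−240) = €962.38.
Total interest on Loan A = 240 × €962.38 − €125,000 = €105,971.20.
Loan B: monthly rate = 9%/12 = 0.0075000; payment = 125,000 × 0.0075000 / (1 − (1+0.0075000)^−60) = €2,594.79.
Total interest on Loan B = 60 × €2,594.79 − €125,000 = €30,687.40.
Loan B is lower by €75,283.80.

Loan B by €75,284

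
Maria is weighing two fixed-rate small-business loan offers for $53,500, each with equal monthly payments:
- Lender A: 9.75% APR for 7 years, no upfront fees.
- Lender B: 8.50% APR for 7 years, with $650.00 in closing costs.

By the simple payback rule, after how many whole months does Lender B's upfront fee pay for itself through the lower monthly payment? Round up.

20 months

Lender A: monthly rate = 9.75%/12 = 0.0081250; payment = 53,500 × 0.0081250 / (1 − (1+0.0081250)^−84) = $881.27.
Lender B: at 8.50% the monthly rate is 0.0070833, so the payment is 53,500 × 0.0070833 / (1 − 1.0070833^−84) = $847.25.
Monthly savings = $881.27 − $847.25 = $34.02.
Break-even = $650.00 / $34.02 = 19.11 → 20 months.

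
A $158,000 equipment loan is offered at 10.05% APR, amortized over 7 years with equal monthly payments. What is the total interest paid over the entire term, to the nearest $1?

At 10.05% the monthly rate is 0.0083750, so the payment is 158,000 × 0.0083750 / (1 − 1.0083750^−84) = $2,627.07.
Total paid = 84 × $2,627.07 = $220,673.88; interest = $220,673.88 − $158,000 = $62,673.88.

$62,674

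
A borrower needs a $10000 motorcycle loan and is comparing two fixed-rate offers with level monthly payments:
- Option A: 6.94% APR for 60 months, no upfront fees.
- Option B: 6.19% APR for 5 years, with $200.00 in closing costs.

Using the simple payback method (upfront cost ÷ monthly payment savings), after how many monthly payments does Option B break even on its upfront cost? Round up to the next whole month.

57 months

Option A: monthly rate = 6.94%/12 = 0.0057833; payment = 10,000 × 0.0057833 / (1 − (1+0.0057833)^−60) = $197.73.
Option B: monthly rate = 6.19%/12 = 0.0051583; payment = 10,000 × 0.0051583 / (1 − (1+0.0051583)^−60) = $194.21.
Monthly savings = $197.73 − $194.21 = $3.52.
Break-even = $200.00 / $3.52 = 56.82 → 57 months.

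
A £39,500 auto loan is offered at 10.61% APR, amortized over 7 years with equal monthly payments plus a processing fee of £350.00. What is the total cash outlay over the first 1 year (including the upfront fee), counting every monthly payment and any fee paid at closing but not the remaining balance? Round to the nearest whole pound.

Monthly rate = 10.61%/12 = 0.0088417; payment = 39,500 × 0.0088417 / (1 − (1+0.0088417)^−84) = £668.26.
Total outlay = 12 × £668.26 + £350.00 = £8,369.12.

£8,369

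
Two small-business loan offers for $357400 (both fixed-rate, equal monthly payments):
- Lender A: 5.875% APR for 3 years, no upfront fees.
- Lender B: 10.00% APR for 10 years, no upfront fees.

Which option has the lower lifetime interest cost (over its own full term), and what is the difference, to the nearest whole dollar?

Lender A by $176,076

Lender A: monthly rate = 5.875%/12 = 0.0048958; payment = 357,400 × 0.0048958 / (1 − (1+0.0048958)^−36) = $10,852.57.
Total interest on Lender A = 36 × $10,852.57 − $357,400 = $33,292.52.
Lender B: at 10.00% the monthly rate is 0.0083333, so the payment is 357,400 × 0.0083333 / (1 − 1.0083333^−120) = $4,723.07.
Total interest on Lender B = 120 × $4,723.07 − $357,400 = $209,368.40.
Lender A is lower by $176,075.88.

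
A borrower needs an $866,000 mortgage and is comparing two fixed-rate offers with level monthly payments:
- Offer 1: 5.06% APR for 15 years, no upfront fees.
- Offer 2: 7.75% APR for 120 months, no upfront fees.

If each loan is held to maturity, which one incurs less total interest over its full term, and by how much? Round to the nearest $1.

Offer 1 by $9,584

Offer 1: at 5.06% the monthly rate is 0.0042167, so the payment is 866,000 × 0.0042167 / (1 − 1.0042167^−180) = $6,875.37.
Total interest on Offer 1 = 180 × $6,875.37 − $866,000 = $371,566.60.
Offer 2: monthly rate = 7.75%/12 = 0.0064583; payment = 866,000 × 0.0064583 / (1 − (1+0.0064583)^−120) = $10,392.92.
Total interest on Offer 2 = 120 × $10,392.92 − $866,000 = $381,150.40.
Offer 1 is lower by $9,583.80.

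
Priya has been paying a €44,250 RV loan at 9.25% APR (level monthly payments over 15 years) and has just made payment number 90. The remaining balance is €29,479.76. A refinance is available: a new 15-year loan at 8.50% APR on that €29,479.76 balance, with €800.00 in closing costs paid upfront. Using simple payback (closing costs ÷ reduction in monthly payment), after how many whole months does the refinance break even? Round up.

5 months

Current payment = 44,250 × 9.25%/12 / (1 − (1+0.0077083)^−180) = €455.42.
Refinanced payment = 29,479.76 × 0.0070833 / (1 − (1+0.0070833)^−180) = €290.30.
Monthly savings = €455.42 − €290.30 = €165.12.
Break-even = €800.00 / €165.12 = 4.84 → 5 months.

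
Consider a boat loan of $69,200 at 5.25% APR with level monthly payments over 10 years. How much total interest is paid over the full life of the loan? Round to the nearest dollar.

At 5.25% the monthly rate is 0.0043750, so the payment is 69,200 × 0.0043750 / (1 − 1.0043750^−120) = $742.46.
Total paid = 120 × $742.46 = $89,095.20; interest = $89,095.20 − $69,200 = $19,895.20.

$19,895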